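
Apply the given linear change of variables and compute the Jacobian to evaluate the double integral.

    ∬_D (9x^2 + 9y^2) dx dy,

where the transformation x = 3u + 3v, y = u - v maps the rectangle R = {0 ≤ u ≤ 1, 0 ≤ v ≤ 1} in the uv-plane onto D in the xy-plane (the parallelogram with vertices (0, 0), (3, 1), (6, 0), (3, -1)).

Compute the Jacobian determinant of (x, y) with respect to (u, v):

    ∂(x,y)/∂(u,v) = | 3  3 | = (3)(-1) - (3)(1) = -6.
                   | 1  -1 |

Its absolute value is |J| = 6 (the area scaling factor).

Substituting x = 3u + 3v, y = u - v into the integrand,

    9x^2 + 9y^2 → 90u^2 + 144u v + 90v^2,

so the integral becomes

    ∬_R (90u^2 + 144u v + 90v^2) · |J| du dv = ∫_0^1 ∫_0^1 (540u^2 + 864u v + 540v^2) dv du.

Inner (v): 540u^2 + 432u + 180.
Outer (u): 576.

Therefore ∬_D (9x^2 + 9y^2) dx dy = 576.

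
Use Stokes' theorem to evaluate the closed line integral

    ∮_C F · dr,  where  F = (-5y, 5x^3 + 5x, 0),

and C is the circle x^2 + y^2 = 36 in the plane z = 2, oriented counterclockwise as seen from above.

Let S be the flat disk x^2 + y^2 ≤ 36 in the plane z = 2, with upward unit normal n̂ = ẑ. By Stokes' theorem,

    ∮_C F · dr = ∬_S (∇ × F) · n̂ dS = ∬_D (curl F)_z dA,

where D is the disk x^2 + y^2 ≤ 36.

Compute the curl of F = (-5y, 5x^3 + 5x, 0):
    (∇ × F)_x = ∂F_z/∂y - ∂F_y/∂z = 0,
    (∇ × F)_y = ∂F_x/∂z - ∂F_z/∂x = 0,
    (∇ × F)_z = ∂F_y/∂x - ∂F_x/∂y = 15x^2 + 10.

On z = 2, (curl F)_z = 15x^2 + 10.

Convert to polar (x = r cos θ, y = r sin θ, dA = r dr dθ); the integrand becomes 15r^2cos(θ)^2 + 10, so

    ∬_D (curl F)_z dA = ∫_0^{2π} ∫_0^{6} (15r^2cos(θ)^2 + 10) · r dr dθ.

Inner (r from 0 to 6): 4860cos(θ)^2 + 180.
Outer (θ from 0 to 2π): 5220π.

Therefore ∮_C F · dr = 5220π.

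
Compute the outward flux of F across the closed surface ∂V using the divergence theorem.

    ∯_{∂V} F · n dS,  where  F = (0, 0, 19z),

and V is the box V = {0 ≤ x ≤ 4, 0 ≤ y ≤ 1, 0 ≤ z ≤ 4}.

By the divergence theorem,

    ∯_{∂V} F · n dS = ∭_V (∇ · F) dV.

Compute the divergence:
    ∇ · F = ∂F_x/∂x + ∂F_y/∂y + ∂F_z/∂z = 0 + 0 + 19 = 19.

V is a rectangular box, so dV = dx dy dz with 0 ≤ x ≤ 4, 0 ≤ y ≤ 1, 0 ≤ z ≤ 4.

Integrate (19) over V as an iterated integral:

    ∭_V (∇·F) dV = ∫_0^{4} ∫_0^{1} ∫_0^{4} (19) dz dy dx.

Inner (z from 0 to 4): 76.
Middle (y from 0 to 1): 76.
Outer (x from 0 to 4): 304.

Therefore ∯_{∂V} F · n dS = 304.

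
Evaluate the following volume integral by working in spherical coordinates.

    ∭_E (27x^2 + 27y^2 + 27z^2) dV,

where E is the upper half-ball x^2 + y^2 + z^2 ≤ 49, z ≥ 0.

In spherical coordinates, x = ρ sin(φ) cos(θ), y = ρ sin(φ) sin(θ), z = ρ cos(φ), and dV = ρ^2 sin(φ) dρ dφ dθ.

The integrand becomes 27ρ^2, so

    ∭_E (27x^2 + 27y^2 + 27z^2) dV = ∫_{0}^{2π} ∫_{0}^{π/2} ∫_{0}^{7} (27ρ^2) · ρ^2 sin(φ) dρ dφ dθ.

Inner (ρ): 453789sin(φ)/5.
Middle (φ): 453789/5.
Outer (θ): 907578π/5.

Therefore the triple integral equals 907578π/5.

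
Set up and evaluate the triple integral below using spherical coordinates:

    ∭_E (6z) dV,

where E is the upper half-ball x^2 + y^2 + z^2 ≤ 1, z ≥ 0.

In spherical coordinates, x = ρ sin(φ) cos(θ), y = ρ sin(φ) sin(θ), z = ρ cos(φ), and dV = ρ^2 sin(φ) dρ dφ dθ.

The integrand becomes 6ρ cos(φ), so

    ∭_E (6z) dV = ∫_{0}^{2π} ∫_{0}^{π/2} ∫_{0}^{1} (6ρ cos(φ)) · ρ^2 sin(φ) dρ dφ dθ.

Inner (ρ): 3sin(2φ)/4.
Middle (φ): 3/4.
Outer (θ): 3π/2.

Therefore the triple integral equals 3π/2.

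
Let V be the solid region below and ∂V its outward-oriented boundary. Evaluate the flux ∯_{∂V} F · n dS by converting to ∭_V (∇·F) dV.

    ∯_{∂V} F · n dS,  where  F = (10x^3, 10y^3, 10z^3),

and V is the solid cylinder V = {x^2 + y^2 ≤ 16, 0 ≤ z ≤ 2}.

By the divergence theorem,

    ∯_{∂V} F · n dS = ∭_V (∇ · F) dV.

Compute the divergence:
    ∇ · F = ∂F_x/∂x + ∂F_y/∂y + ∂F_z/∂z = 30x^2 + 30y^2 + 30z^2.

In cylindrical coordinates, x = r cos(θ), y = r sin(θ), z = z, dV = r dr dθ dz, with 0 ≤ r ≤ 4, 0 ≤ θ ≤ 2π, 0 ≤ z ≤ 2.

The integrand, after substitution and multiplying by the volume element, becomes (30r^2 + 30z^2) · r, so

    ∭_V (∇·F) dV = ∫_0^{2π} ∫_0^{4} ∫_0^{2} (30r^2 + 30z^2) · r dz dr dθ.

Inner (z from 0 to 2): 60r^3 + 80r.
Middle (r from 0 to 4): 4480.
Outer (θ from 0 to 2π): 8960π.

Therefore ∯_{∂V} F · n dS = 8960π.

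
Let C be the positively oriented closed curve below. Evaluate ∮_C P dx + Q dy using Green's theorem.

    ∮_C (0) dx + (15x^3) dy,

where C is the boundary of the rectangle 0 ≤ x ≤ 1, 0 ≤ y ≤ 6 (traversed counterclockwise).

Green's theorem converts the closed line integral into a double integral over the enclosed region D:

    ∮_C P dx + Q dy = ∬_D (∂Q/∂x - ∂P/∂y) dA.

Here P = 0, Q = 15x^3, so

    ∂Q/∂x = 45x^2,    ∂P/∂y = 0,
    ∂Q/∂x - ∂P/∂y = 45x^2.

D is the region 0 ≤ x ≤ 1, 0 ≤ y ≤ 6. Evaluating the double integral:

    ∬_D (45x^2) dA = ∫_0^{1} ∫_0^{6} (45x^2) dy dx.

Inner (y from 0 to 6): 270x^2.
Outer (x from 0 to 1): 90.

Therefore ∮_C P dx + Q dy = 90.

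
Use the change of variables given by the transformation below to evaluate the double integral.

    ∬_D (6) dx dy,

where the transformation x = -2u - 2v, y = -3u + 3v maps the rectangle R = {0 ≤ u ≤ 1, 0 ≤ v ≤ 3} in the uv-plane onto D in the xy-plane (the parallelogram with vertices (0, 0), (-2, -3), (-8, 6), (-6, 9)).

Compute the Jacobian determinant of (x, y) with respect to (u, v):

    ∂(x,y)/∂(u,v) = | -2  -2 | = (-2)(3) - (-2)(-3) = -12.
                   | -3  3 |

Its absolute value is |J| = 12 (the area scaling factor).

Substituting x = -2u - 2v, y = -3u + 3v into the integrand,

    6 → 6,

so the integral becomes

    ∬_R (6) · |J| du dv = ∫_0^1 ∫_0^3 (72) dv du.

Inner (v): 216.
Outer (u): 216.

Therefore ∬_D (6) dx dy = 216.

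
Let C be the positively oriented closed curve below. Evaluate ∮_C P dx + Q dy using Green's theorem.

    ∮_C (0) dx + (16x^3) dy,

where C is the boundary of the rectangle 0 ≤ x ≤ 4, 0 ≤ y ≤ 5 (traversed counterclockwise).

Green's theorem converts the closed line integral into a double integral over the enclosed region D:

    ∮_C P dx + Q dy = ∬_D (∂Q/∂x - ∂P/∂y) dA.

Here P = 0, Q = 16x^3, so

    ∂Q/∂x = 48x^2,    ∂P/∂y = 0,
    ∂Q/∂x - ∂P/∂y = 48x^2.

D is the region 0 ≤ x ≤ 4, 0 ≤ y ≤ 5. Evaluating the double integral:

    ∬_D (48x^2) dA = ∫_0^{4} ∫_0^{5} (48x^2) dy dx.

Inner (y from 0 to 5): 240x^2.
Outer (x from 0 to 4): 5120.

Therefore ∮_C P dx + Q dy = 5120.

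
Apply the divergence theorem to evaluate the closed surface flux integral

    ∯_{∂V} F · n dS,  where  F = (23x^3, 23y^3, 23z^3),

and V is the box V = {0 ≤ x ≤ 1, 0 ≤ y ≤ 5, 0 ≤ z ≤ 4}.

By the divergence theorem,

    ∯_{∂V} F · n dS = ∭_V (∇ · F) dV.

Compute the divergence:
    ∇ · F = ∂F_x/∂x + ∂F_y/∂y + ∂F_z/∂z = 69x^2 + 69y^2 + 69z^2.

V is a rectangular box, so dV = dx dy dz with 0 ≤ x ≤ 1, 0 ≤ y ≤ 5, 0 ≤ z ≤ 4.

Integrate (69x^2 + 69y^2 + 69z^2) over V as an iterated integral:

    ∭_V (∇·F) dV = ∫_0^{1} ∫_0^{5} ∫_0^{4} (69x^2 + 69y^2 + 69z^2) dz dy dx.

Inner (z from 0 to 4): 276x^2 + 276y^2 + 1472.
Middle (y from 0 to 5): 1380x^2 + 18860.
Outer (x from 0 to 1): 19320.

Therefore ∯_{∂V} F · n dS = 19320.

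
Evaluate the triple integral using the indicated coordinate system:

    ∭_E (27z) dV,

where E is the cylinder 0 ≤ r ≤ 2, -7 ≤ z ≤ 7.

In cylindrical coordinates, x = r cos(θ), y = r sin(θ), z = z, and dV = r dr dθ dz.

The integrand becomes 27z, so

    ∭_E (27z) dV = ∫_{0}^{2π} ∫_{0}^{2} ∫_{-7}^{7} (27z) · r dz dr dθ.

Inner (z): 0.
Middle (r from 0 to 2): 0.
Outer (θ): 0.

Therefore the triple integral equals 0.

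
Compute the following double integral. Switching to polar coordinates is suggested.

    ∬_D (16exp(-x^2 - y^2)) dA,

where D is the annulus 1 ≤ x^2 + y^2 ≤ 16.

The region D is 1 ≤ r ≤ 4, 0 ≤ θ ≤ 2π in polar coordinates, where x = r cos(θ), y = r sin(θ), and dA = r dr dθ.

Under the substitution, the integrand becomes 16exp(-r^2), so

    ∬_D (16exp(-x^2 - y^2)) dA = ∫_{0}^{2π} ∫_{1}^{4} (16exp(-r^2)) · r dr dθ.

Inner integral (in r): ∫_{1}^{4} (16exp(-r^2)) · r dr = -(8 - 8exp(15))exp(-16).

Outer integral (in θ): ∫_{0}^{2π} (-(8 - 8exp(15))exp(-16)) dθ = -16π (1 - exp(15))exp(-16).

Therefore ∬_D (16exp(-x^2 - y^2)) dA = -16π (1 - exp(15))exp(-16).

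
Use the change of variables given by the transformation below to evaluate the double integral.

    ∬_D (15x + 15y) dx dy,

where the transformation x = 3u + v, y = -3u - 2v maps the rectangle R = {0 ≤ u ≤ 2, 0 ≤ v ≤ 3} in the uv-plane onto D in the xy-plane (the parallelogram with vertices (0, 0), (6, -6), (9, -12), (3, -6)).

Compute the Jacobian determinant of (x, y) with respect to (u, v):

    ∂(x,y)/∂(u,v) = | 3  1 | = (3)(-2) - (1)(-3) = -3.
                   | -3  -2 |

Its absolute value is |J| = 3 (the area scaling factor).

Substituting x = 3u + v, y = -3u - 2v into the integrand,

    15x + 15y → -15v,

so the integral becomes

    ∬_R (-15v) · |J| du dv = ∫_0^2 ∫_0^3 (-45v) dv du.

Inner (v): -405/2.
Outer (u): -405.

Therefore ∬_D (15x + 15y) dx dy = -405.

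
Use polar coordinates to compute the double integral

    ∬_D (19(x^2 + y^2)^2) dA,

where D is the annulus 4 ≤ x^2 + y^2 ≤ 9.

The region D is 2 ≤ r ≤ 3, 0 ≤ θ ≤ 2π in polar coordinates, where x = r cos(θ), y = r sin(θ), and dA = r dr dθ.

Under the substitution, the integrand becomes 19r^4, so

    ∬_D (19(x^2 + y^2)^2) dA = ∫_{0}^{2π} ∫_{2}^{3} (19r^4) · r dr dθ.

Inner integral (in r): ∫_{2}^{3} (19r^4) · r dr = 12635/6.

Outer integral (in θ): ∫_{0}^{2π} (12635/6) dθ = 12635π/3.

Therefore ∬_D (19(x^2 + y^2)^2) dA = 12635π/3.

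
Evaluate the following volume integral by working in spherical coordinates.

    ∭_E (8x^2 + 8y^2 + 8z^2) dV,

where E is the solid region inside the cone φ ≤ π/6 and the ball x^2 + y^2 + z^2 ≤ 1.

In spherical coordinates, x = ρ sin(φ) cos(θ), y = ρ sin(φ) sin(θ), z = ρ cos(φ), and dV = ρ^2 sin(φ) dρ dφ dθ.

The integrand becomes 8ρ^2, so

    ∭_E (8x^2 + 8y^2 + 8z^2) dV = ∫_{0}^{2π} ∫_{0}^{π/6} ∫_{0}^{1} (8ρ^2) · ρ^2 sin(φ) dρ dφ dθ.

Inner (ρ): 8sin(φ)/5.
Middle (φ): 8/5 - 4sqrt(3)/5.
Outer (θ): 8π (2 - sqrt(3))/5.

Therefore the triple integral equals 8π (2 - sqrt(3))/5.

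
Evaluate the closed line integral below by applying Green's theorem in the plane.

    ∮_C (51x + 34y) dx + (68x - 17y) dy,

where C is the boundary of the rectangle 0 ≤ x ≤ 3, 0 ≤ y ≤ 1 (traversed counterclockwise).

Green's theorem converts the closed line integral into a double integral over the enclosed region D:

    ∮_C P dx + Q dy = ∬_D (∂Q/∂x - ∂P/∂y) dA.

Here P = 51x + 34y, Q = 68x - 17y, so

    ∂Q/∂x = 68,    ∂P/∂y = 34,
    ∂Q/∂x - ∂P/∂y = 34.

D is the region 0 ≤ x ≤ 3, 0 ≤ y ≤ 1. Evaluating the double integral:

    ∬_D (34) dA = ∫_0^{3} ∫_0^{1} (34) dy dx.

Inner (y from 0 to 1): 34.
Outer (x from 0 to 3): 102.

Therefore ∮_C P dx + Q dy = 102.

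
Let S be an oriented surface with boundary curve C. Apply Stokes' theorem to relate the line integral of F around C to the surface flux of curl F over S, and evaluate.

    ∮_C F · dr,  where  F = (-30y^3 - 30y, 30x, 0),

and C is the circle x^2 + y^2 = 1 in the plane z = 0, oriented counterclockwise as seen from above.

Let S be the flat disk x^2 + y^2 ≤ 1 in the plane z = 0, with upward unit normal n̂ = ẑ. By Stokes' theorem,

    ∮_C F · dr = ∬_S (∇ × F) · n̂ dS = ∬_D (curl F)_z dA,

where D is the disk x^2 + y^2 ≤ 1.

Compute the curl of F = (-30y^3 - 30y, 30x, 0):
    (∇ × F)_x = ∂F_z/∂y - ∂F_y/∂z = 0,
    (∇ × F)_y = ∂F_x/∂z - ∂F_z/∂x = 0,
    (∇ × F)_z = ∂F_y/∂x - ∂F_x/∂y = 90y^2 + 60.

On z = 0, (curl F)_z = 90y^2 + 60.

Convert to polar (x = r cos θ, y = r sin θ, dA = r dr dθ); the integrand becomes 90r^2sin(θ)^2 + 60, so

    ∬_D (curl F)_z dA = ∫_0^{2π} ∫_0^{1} (90r^2sin(θ)^2 + 60) · r dr dθ.

Inner (r from 0 to 1): 45sin(θ)^2/2 + 30.
Outer (θ from 0 to 2π): 165π/2.

Therefore ∮_C F · dr = 165π/2.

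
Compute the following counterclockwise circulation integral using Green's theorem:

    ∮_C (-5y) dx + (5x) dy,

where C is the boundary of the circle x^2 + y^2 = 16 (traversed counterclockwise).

Green's theorem converts the closed line integral into a double integral over the enclosed region D:

    ∮_C P dx + Q dy = ∬_D (∂Q/∂x - ∂P/∂y) dA.

Here P = -5y, Q = 5x, so

    ∂Q/∂x = 5,    ∂P/∂y = -5,
    ∂Q/∂x - ∂P/∂y = 10.

D is the region x^2 + y^2 ≤ 16. Evaluating the double integral:

In polar coordinates (x = r cos θ, y = r sin θ, dA = r dr dθ) the integrand becomes 10, so

    ∬_D (10) dA = ∫_0^{2π} ∫_0^{4} (10) · r dr dθ.

Inner (r from 0 to 4): 80.
Outer (θ from 0 to 2π): 160π.

Therefore ∮_C P dx + Q dy = 160π.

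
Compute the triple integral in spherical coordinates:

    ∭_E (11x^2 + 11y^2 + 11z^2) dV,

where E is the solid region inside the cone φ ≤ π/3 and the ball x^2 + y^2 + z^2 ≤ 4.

In spherical coordinates, x = ρ sin(φ) cos(θ), y = ρ sin(φ) sin(θ), z = ρ cos(φ), and dV = ρ^2 sin(φ) dρ dφ dθ.

The integrand becomes 11ρ^2, so

    ∭_E (11x^2 + 11y^2 + 11z^2) dV = ∫_{0}^{2π} ∫_{0}^{π/3} ∫_{0}^{2} (11ρ^2) · ρ^2 sin(φ) dρ dφ dθ.

Inner (ρ): 352sin(φ)/5.
Middle (φ): 176/5.
Outer (θ): 352π/5.

Therefore the triple integral equals 352π/5.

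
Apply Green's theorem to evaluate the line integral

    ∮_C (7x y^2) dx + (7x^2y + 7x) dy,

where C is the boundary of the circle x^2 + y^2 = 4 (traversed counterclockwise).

Green's theorem converts the closed line integral into a double integral over the enclosed region D:

    ∮_C P dx + Q dy = ∬_D (∂Q/∂x - ∂P/∂y) dA.

Here P = 7x y^2, Q = 7x^2y + 7x, so

    ∂Q/∂x = 14x y + 7,    ∂P/∂y = 14x y,
    ∂Q/∂x - ∂P/∂y = 7.

D is the region x^2 + y^2 ≤ 4. Evaluating the double integral:

In polar coordinates (x = r cos θ, y = r sin θ, dA = r dr dθ) the integrand becomes 7, so

    ∬_D (7) dA = ∫_0^{2π} ∫_0^{2} (7) · r dr dθ.

Inner (r from 0 to 2): 14.
Outer (θ from 0 to 2π): 28π.

Therefore ∮_C P dx + Q dy = 28π.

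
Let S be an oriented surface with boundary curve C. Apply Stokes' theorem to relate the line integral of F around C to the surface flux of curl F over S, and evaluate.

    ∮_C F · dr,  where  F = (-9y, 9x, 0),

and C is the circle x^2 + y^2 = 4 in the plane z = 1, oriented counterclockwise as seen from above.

Let S be the flat disk x^2 + y^2 ≤ 4 in the plane z = 1, with upward unit normal n̂ = ẑ. By Stokes' theorem,

    ∮_C F · dr = ∬_S (∇ × F) · n̂ dS = ∬_D (curl F)_z dA,

where D is the disk x^2 + y^2 ≤ 4.

Compute the curl of F = (-9y, 9x, 0):
    (∇ × F)_x = ∂F_z/∂y - ∂F_y/∂z = 0,
    (∇ × F)_y = ∂F_x/∂z - ∂F_z/∂x = 0,
    (∇ × F)_z = ∂F_y/∂x - ∂F_x/∂y = 18.

On z = 1, (curl F)_z = 18.

Convert to polar (x = r cos θ, y = r sin θ, dA = r dr dθ); the integrand becomes 18, so

    ∬_D (curl F)_z dA = ∫_0^{2π} ∫_0^{2} (18) · r dr dθ.

Inner (r from 0 to 2): 36.
Outer (θ from 0 to 2π): 72π.

Therefore ∮_C F · dr = 72π.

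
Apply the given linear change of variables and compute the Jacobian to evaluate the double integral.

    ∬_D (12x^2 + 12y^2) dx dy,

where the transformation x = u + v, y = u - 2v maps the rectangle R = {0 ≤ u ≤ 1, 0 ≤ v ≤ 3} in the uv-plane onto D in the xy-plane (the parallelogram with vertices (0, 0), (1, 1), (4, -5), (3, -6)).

Compute the Jacobian determinant of (x, y) with respect to (u, v):

    ∂(x,y)/∂(u,v) = | 1  1 | = (1)(-2) - (1)(1) = -3.
                   | 1  -2 |

Its absolute value is |J| = 3 (the area scaling factor).

Substituting x = u + v, y = u - 2v into the integrand,

    12x^2 + 12y^2 → 24u^2 - 24u v + 60v^2,

so the integral becomes

    ∬_R (24u^2 - 24u v + 60v^2) · |J| du dv = ∫_0^1 ∫_0^3 (72u^2 - 72u v + 180v^2) dv du.

Inner (v): 216u^2 - 324u + 1620.
Outer (u): 1530.

Therefore ∬_D (12x^2 + 12y^2) dx dy = 1530.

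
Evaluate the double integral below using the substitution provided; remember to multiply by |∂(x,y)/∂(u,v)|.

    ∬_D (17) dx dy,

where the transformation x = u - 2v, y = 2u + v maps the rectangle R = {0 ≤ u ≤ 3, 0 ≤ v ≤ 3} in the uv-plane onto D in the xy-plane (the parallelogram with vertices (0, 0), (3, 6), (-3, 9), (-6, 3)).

Compute the Jacobian determinant of (x, y) with respect to (u, v):

    ∂(x,y)/∂(u,v) = | 1  -2 | = (1)(1) - (-2)(2) = 5.
                   | 2  1 |

Its absolute value is |J| = 5 (the area scaling factor).

Substituting x = u - 2v, y = 2u + v into the integrand,

    17 → 17,

so the integral becomes

    ∬_R (17) · |J| du dv = ∫_0^3 ∫_0^3 (85) dv du.

Inner (v): 255.
Outer (u): 765.

Therefore ∬_D (17) dx dy = 765.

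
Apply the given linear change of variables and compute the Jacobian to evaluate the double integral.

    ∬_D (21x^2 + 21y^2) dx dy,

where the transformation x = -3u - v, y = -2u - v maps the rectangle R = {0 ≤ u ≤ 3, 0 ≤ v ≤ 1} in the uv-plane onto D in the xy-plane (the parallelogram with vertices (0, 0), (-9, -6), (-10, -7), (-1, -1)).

Compute the Jacobian determinant of (x, y) with respect to (u, v):

    ∂(x,y)/∂(u,v) = | -3  -1 | = (-3)(-1) - (-1)(-2) = 1.
                   | -2  -1 |

Its absolute value is |J| = 1 (the area scaling factor).

Substituting x = -3u - v, y = -2u - v into the integrand,

    21x^2 + 21y^2 → 273u^2 + 210u v + 42v^2,

so the integral becomes

    ∬_R (273u^2 + 210u v + 42v^2) · |J| du dv = ∫_0^3 ∫_0^1 (273u^2 + 210u v + 42v^2) dv du.

Inner (v): 273u^2 + 105u + 14.
Outer (u): 5943/2.

Therefore ∬_D (21x^2 + 21y^2) dx dy = 5943/2.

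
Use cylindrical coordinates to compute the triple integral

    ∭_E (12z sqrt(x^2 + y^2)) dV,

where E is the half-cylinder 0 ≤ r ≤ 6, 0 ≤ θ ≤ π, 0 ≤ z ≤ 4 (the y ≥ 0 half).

In cylindrical coordinates, x = r cos(θ), y = r sin(θ), z = z, and dV = r dr dθ dz.

The integrand becomes 12r z, so

    ∭_E (12z sqrt(x^2 + y^2)) dV = ∫_{0}^{π} ∫_{0}^{6} ∫_{0}^{4} (12r z) · r dz dr dθ.

Inner (z): 96r^2.
Middle (r from 0 to 6): 6912.
Outer (θ): 6912π.

Therefore the triple integral equals 6912π.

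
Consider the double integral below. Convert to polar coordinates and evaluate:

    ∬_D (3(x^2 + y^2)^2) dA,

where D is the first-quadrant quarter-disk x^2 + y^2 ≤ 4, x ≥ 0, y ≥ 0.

The region D is 0 ≤ r ≤ 2, 0 ≤ θ ≤ π/2 in polar coordinates, where x = r cos(θ), y = r sin(θ), and dA = r dr dθ.

Under the substitution, the integrand becomes 3r^4, so

    ∬_D (3(x^2 + y^2)^2) dA = ∫_{0}^{π/2} ∫_{0}^{2} (3r^4) · r dr dθ.

Inner integral (in r): ∫_{0}^{2} (3r^4) · r dr = 32.

Outer integral (in θ): ∫_{0}^{π/2} (32) dθ = 16π.

Therefore ∬_D (3(x^2 + y^2)^2) dA = 16π.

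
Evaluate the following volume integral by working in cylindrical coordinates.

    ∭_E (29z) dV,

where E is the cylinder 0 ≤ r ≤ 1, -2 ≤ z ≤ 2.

In cylindrical coordinates, x = r cos(θ), y = r sin(θ), z = z, and dV = r dr dθ dz.

The integrand becomes 29z, so

    ∭_E (29z) dV = ∫_{0}^{2π} ∫_{0}^{1} ∫_{-2}^{2} (29z) · r dz dr dθ.

Inner (z): 0.
Middle (r from 0 to 1): 0.
Outer (θ): 0.

Therefore the triple integral equals 0.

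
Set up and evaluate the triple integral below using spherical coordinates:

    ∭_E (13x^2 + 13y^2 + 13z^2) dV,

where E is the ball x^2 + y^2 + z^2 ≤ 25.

In spherical coordinates, x = ρ sin(φ) cos(θ), y = ρ sin(φ) sin(θ), z = ρ cos(φ), and dV = ρ^2 sin(φ) dρ dφ dθ.

The integrand becomes 13ρ^2, so

    ∭_E (13x^2 + 13y^2 + 13z^2) dV = ∫_{0}^{2π} ∫_{0}^{π} ∫_{0}^{5} (13ρ^2) · ρ^2 sin(φ) dρ dφ dθ.

Inner (ρ): 8125sin(φ).
Middle (φ): 16250.
Outer (θ): 32500π.

Therefore the triple integral equals 32500π.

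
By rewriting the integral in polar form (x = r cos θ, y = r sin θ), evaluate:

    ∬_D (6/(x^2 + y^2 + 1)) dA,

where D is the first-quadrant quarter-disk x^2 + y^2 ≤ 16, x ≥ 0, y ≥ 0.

The region D is 0 ≤ r ≤ 4, 0 ≤ θ ≤ π/2 in polar coordinates, where x = r cos(θ), y = r sin(θ), and dA = r dr dθ.

Under the substitution, the integrand becomes 6/(r^2 + 1), so

    ∬_D (6/(x^2 + y^2 + 1)) dA = ∫_{0}^{π/2} ∫_{0}^{4} (6/(r^2 + 1)) · r dr dθ.

Inner integral (in r): ∫_{0}^{4} (6/(r^2 + 1)) · r dr = log(4913).

Outer integral (in θ): ∫_{0}^{π/2} (log(4913)) dθ = log(4913^(π/2)).

Therefore ∬_D (6/(x^2 + y^2 + 1)) dA = log(4913^(π/2)).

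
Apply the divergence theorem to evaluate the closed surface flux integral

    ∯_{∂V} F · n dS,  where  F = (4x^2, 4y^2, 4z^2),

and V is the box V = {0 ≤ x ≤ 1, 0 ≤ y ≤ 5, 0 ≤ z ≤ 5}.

By the divergence theorem,

    ∯_{∂V} F · n dS = ∭_V (∇ · F) dV.

Compute the divergence:
    ∇ · F = ∂F_x/∂x + ∂F_y/∂y + ∂F_z/∂z = 8x + 8y + 8z.

V is a rectangular box, so dV = dx dy dz with 0 ≤ x ≤ 1, 0 ≤ y ≤ 5, 0 ≤ z ≤ 5.

Integrate (8x + 8y + 8z) over V as an iterated integral:

    ∭_V (∇·F) dV = ∫_0^{1} ∫_0^{5} ∫_0^{5} (8x + 8y + 8z) dz dy dx.

Inner (z from 0 to 5): 40x + 40y + 100.
Middle (y from 0 to 5): 200x + 1000.
Outer (x from 0 to 1): 1100.

Therefore ∯_{∂V} F · n dS = 1100.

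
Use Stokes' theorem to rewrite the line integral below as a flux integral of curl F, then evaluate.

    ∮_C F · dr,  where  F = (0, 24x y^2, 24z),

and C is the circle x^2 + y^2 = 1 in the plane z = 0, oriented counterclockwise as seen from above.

Let S be the flat disk x^2 + y^2 ≤ 1 in the plane z = 0, with upward unit normal n̂ = ẑ. By Stokes' theorem,

    ∮_C F · dr = ∬_S (∇ × F) · n̂ dS = ∬_D (curl F)_z dA,

where D is the disk x^2 + y^2 ≤ 1.

Compute the curl of F = (0, 24x y^2, 24z):
    (∇ × F)_x = ∂F_z/∂y - ∂F_y/∂z = 0,
    (∇ × F)_y = ∂F_x/∂z - ∂F_z/∂x = 0,
    (∇ × F)_z = ∂F_y/∂x - ∂F_x/∂y = 24y^2.

On z = 0, (curl F)_z = 24y^2.

Convert to polar (x = r cos θ, y = r sin θ, dA = r dr dθ); the integrand becomes 24r^2sin(θ)^2, so

    ∬_D (curl F)_z dA = ∫_0^{2π} ∫_0^{1} (24r^2sin(θ)^2) · r dr dθ.

Inner (r from 0 to 1): 6sin(θ)^2.
Outer (θ from 0 to 2π): 6π.

Therefore ∮_C F · dr = 6π.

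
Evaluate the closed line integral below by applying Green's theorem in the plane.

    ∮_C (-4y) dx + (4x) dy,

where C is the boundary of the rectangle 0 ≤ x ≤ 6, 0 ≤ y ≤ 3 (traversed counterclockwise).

Green's theorem converts the closed line integral into a double integral over the enclosed region D:

    ∮_C P dx + Q dy = ∬_D (∂Q/∂x - ∂P/∂y) dA.

Here P = -4y, Q = 4x, so

    ∂Q/∂x = 4,    ∂P/∂y = -4,
    ∂Q/∂x - ∂P/∂y = 8.

D is the region 0 ≤ x ≤ 6, 0 ≤ y ≤ 3. Evaluating the double integral:

    ∬_D (8) dA = ∫_0^{6} ∫_0^{3} (8) dy dx.

Inner (y from 0 to 3): 24.
Outer (x from 0 to 6): 144.

Therefore ∮_C P dx + Q dy = 144.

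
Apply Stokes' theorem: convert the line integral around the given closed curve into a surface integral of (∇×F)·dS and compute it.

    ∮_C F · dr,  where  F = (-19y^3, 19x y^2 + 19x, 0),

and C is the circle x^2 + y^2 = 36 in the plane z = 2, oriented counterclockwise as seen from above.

Let S be the flat disk x^2 + y^2 ≤ 36 in the plane z = 2, with upward unit normal n̂ = ẑ. By Stokes' theorem,

    ∮_C F · dr = ∬_S (∇ × F) · n̂ dS = ∬_D (curl F)_z dA,

where D is the disk x^2 + y^2 ≤ 36.

Compute the curl of F = (-19y^3, 19x y^2 + 19x, 0):
    (∇ × F)_x = ∂F_z/∂y - ∂F_y/∂z = 0,
    (∇ × F)_y = ∂F_x/∂z - ∂F_z/∂x = 0,
    (∇ × F)_z = ∂F_y/∂x - ∂F_x/∂y = 76y^2 + 19.

On z = 2, (curl F)_z = 76y^2 + 19.

Convert to polar (x = r cos θ, y = r sin θ, dA = r dr dθ); the integrand becomes 76r^2sin(θ)^2 + 19, so

    ∬_D (curl F)_z dA = ∫_0^{2π} ∫_0^{6} (76r^2sin(θ)^2 + 19) · r dr dθ.

Inner (r from 0 to 6): 24624sin(θ)^2 + 342.
Outer (θ from 0 to 2π): 25308π.

Therefore ∮_C F · dr = 25308π.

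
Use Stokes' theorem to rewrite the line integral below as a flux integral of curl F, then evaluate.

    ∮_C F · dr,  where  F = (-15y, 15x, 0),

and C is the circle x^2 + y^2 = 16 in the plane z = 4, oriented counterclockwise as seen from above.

Let S be the flat disk x^2 + y^2 ≤ 16 in the plane z = 4, with upward unit normal n̂ = ẑ. By Stokes' theorem,

    ∮_C F · dr = ∬_S (∇ × F) · n̂ dS = ∬_D (curl F)_z dA,

where D is the disk x^2 + y^2 ≤ 16.

Compute the curl of F = (-15y, 15x, 0):
    (∇ × F)_x = ∂F_z/∂y - ∂F_y/∂z = 0,
    (∇ × F)_y = ∂F_x/∂z - ∂F_z/∂x = 0,
    (∇ × F)_z = ∂F_y/∂x - ∂F_x/∂y = 30.

On z = 4, (curl F)_z = 30.

Convert to polar (x = r cos θ, y = r sin θ, dA = r dr dθ); the integrand becomes 30, so

    ∬_D (curl F)_z dA = ∫_0^{2π} ∫_0^{4} (30) · r dr dθ.

Inner (r from 0 to 4): 240.
Outer (θ from 0 to 2π): 480π.

Therefore ∮_C F · dr = 480π.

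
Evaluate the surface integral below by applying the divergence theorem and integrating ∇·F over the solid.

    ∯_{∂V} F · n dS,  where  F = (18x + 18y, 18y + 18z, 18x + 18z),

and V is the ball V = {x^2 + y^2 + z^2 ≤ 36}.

By the divergence theorem,

    ∯_{∂V} F · n dS = ∭_V (∇ · F) dV.

Compute the divergence:
    ∇ · F = ∂F_x/∂x + ∂F_y/∂y + ∂F_z/∂z = 18 + 18 + 18 = 54.

In spherical coordinates, x = ρ sin(φ) cos(θ), y = ρ sin(φ) sin(θ), z = ρ cos(φ), dV = ρ^2 sin(φ) dρ dφ dθ, with 0 ≤ ρ ≤ 6, 0 ≤ φ ≤ π, 0 ≤ θ ≤ 2π.

The integrand, after substitution and multiplying by the volume element, becomes (54) · ρ^2 sin(φ), so

    ∭_V (∇·F) dV = ∫_0^{2π} ∫_0^{π} ∫_0^{6} (54) · ρ^2 sin(φ) dρ dφ dθ.

Inner (ρ from 0 to 6): 3888sin(φ).
Middle (φ from 0 to π): 7776.
Outer (θ from 0 to 2π): 15552π.

Therefore ∯_{∂V} F · n dS = 15552π.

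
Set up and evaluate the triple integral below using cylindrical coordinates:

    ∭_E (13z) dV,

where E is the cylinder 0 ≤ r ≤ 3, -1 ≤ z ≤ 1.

In cylindrical coordinates, x = r cos(θ), y = r sin(θ), z = z, and dV = r dr dθ dz.

The integrand becomes 13z, so

    ∭_E (13z) dV = ∫_{0}^{2π} ∫_{0}^{3} ∫_{-1}^{1} (13z) · r dz dr dθ.

Inner (z): 0.
Middle (r from 0 to 3): 0.
Outer (θ): 0.

Therefore the triple integral equals 0.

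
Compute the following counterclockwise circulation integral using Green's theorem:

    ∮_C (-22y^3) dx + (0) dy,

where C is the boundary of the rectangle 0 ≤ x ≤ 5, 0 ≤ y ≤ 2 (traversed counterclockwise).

Green's theorem converts the closed line integral into a double integral over the enclosed region D:

    ∮_C P dx + Q dy = ∬_D (∂Q/∂x - ∂P/∂y) dA.

Here P = -22y^3, Q = 0, so

    ∂Q/∂x = 0,    ∂P/∂y = -66y^2,
    ∂Q/∂x - ∂P/∂y = 66y^2.

D is the region 0 ≤ x ≤ 5, 0 ≤ y ≤ 2. Evaluating the double integral:

    ∬_D (66y^2) dA = ∫_0^{5} ∫_0^{2} (66y^2) dy dx.

Inner (y from 0 to 2): 176.
Outer (x from 0 to 5): 880.

Therefore ∮_C P dx + Q dy = 880.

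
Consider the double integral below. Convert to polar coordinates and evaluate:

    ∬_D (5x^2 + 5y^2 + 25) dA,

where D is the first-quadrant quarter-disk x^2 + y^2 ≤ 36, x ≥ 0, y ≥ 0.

The region D is 0 ≤ r ≤ 6, 0 ≤ θ ≤ π/2 in polar coordinates, where x = r cos(θ), y = r sin(θ), and dA = r dr dθ.

Under the substitution, the integrand becomes 5r^2 + 25, so

    ∬_D (5x^2 + 5y^2 + 25) dA = ∫_{0}^{π/2} ∫_{0}^{6} (5r^2 + 25) · r dr dθ.

Inner integral (in r): ∫_{0}^{6} (5r^2 + 25) · r dr = 2070.

Outer integral (in θ): ∫_{0}^{π/2} (2070) dθ = 1035π.

Therefore ∬_D (5x^2 + 5y^2 + 25) dA = 1035π.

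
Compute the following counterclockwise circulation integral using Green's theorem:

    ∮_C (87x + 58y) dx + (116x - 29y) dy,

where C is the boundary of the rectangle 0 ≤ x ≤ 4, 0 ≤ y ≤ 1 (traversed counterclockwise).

Green's theorem converts the closed line integral into a double integral over the enclosed region D:

    ∮_C P dx + Q dy = ∬_D (∂Q/∂x - ∂P/∂y) dA.

Here P = 87x + 58y, Q = 116x - 29y, so

    ∂Q/∂x = 116,    ∂P/∂y = 58,
    ∂Q/∂x - ∂P/∂y = 58.

D is the region 0 ≤ x ≤ 4, 0 ≤ y ≤ 1. Evaluating the double integral:

    ∬_D (58) dA = ∫_0^{4} ∫_0^{1} (58) dy dx.

Inner (y from 0 to 1): 58.
Outer (x from 0 to 4): 232.

Therefore ∮_C P dx + Q dy = 232.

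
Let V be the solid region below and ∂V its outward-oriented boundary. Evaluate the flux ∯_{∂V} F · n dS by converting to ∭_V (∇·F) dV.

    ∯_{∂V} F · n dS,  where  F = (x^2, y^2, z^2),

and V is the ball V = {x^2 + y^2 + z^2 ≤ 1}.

By the divergence theorem,

    ∯_{∂V} F · n dS = ∭_V (∇ · F) dV.

Compute the divergence:
    ∇ · F = ∂F_x/∂x + ∂F_y/∂y + ∂F_z/∂z = 2x + 2y + 2z.

In spherical coordinates, x = ρ sin(φ) cos(θ), y = ρ sin(φ) sin(θ), z = ρ cos(φ), dV = ρ^2 sin(φ) dρ dφ dθ, with 0 ≤ ρ ≤ 1, 0 ≤ φ ≤ π, 0 ≤ θ ≤ 2π.

The integrand, after substitution and multiplying by the volume element, becomes (2ρ (sqrt(2)sin(φ)sin(θ + π/4) + cos(φ))) · ρ^2 sin(φ), so

    ∭_V (∇·F) dV = ∫_0^{2π} ∫_0^{π} ∫_0^{1} (2ρ (sqrt(2)sin(φ)sin(θ + π/4) + cos(φ))) · ρ^2 sin(φ) dρ dφ dθ.

Inner (ρ from 0 to 1): (sqrt(2)sin(φ)sin(θ + π/4) + cos(φ))sin(φ)/2.
Middle (φ from 0 to π): sqrt(2)π sin(θ + π/4)/4.
Outer (θ from 0 to 2π): 0.

Therefore ∯_{∂V} F · n dS = 0.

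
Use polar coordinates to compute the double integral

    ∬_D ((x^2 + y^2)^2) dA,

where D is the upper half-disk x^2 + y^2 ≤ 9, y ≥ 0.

The region D is 0 ≤ r ≤ 3, 0 ≤ θ ≤ π in polar coordinates, where x = r cos(θ), y = r sin(θ), and dA = r dr dθ.

Under the substitution, the integrand becomes r^4, so

    ∬_D ((x^2 + y^2)^2) dA = ∫_{0}^{π} ∫_{0}^{3} (r^4) · r dr dθ.

Inner integral (in r): ∫_{0}^{3} (r^4) · r dr = 243/2.

Outer integral (in θ): ∫_{0}^{π} (243/2) dθ = 243π/2.

Therefore ∬_D ((x^2 + y^2)^2) dA = 243π/2.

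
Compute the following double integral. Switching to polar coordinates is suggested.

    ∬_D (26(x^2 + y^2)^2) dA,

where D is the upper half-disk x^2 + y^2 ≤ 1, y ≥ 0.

The region D is 0 ≤ r ≤ 1, 0 ≤ θ ≤ π in polar coordinates, where x = r cos(θ), y = r sin(θ), and dA = r dr dθ.

Under the substitution, the integrand becomes 26r^4, so

    ∬_D (26(x^2 + y^2)^2) dA = ∫_{0}^{π} ∫_{0}^{1} (26r^4) · r dr dθ.

Inner integral (in r): ∫_{0}^{1} (26r^4) · r dr = 13/3.

Outer integral (in θ): ∫_{0}^{π} (13/3) dθ = 13π/3.

Therefore ∬_D (26(x^2 + y^2)^2) dA = 13π/3.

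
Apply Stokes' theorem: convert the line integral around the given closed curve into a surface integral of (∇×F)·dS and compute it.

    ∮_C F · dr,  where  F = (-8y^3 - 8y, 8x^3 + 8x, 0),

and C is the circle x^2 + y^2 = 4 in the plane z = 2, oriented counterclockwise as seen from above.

Let S be the flat disk x^2 + y^2 ≤ 4 in the plane z = 2, with upward unit normal n̂ = ẑ. By Stokes' theorem,

    ∮_C F · dr = ∬_S (∇ × F) · n̂ dS = ∬_D (curl F)_z dA,

where D is the disk x^2 + y^2 ≤ 4.

Compute the curl of F = (-8y^3 - 8y, 8x^3 + 8x, 0):
    (∇ × F)_x = ∂F_z/∂y - ∂F_y/∂z = 0,
    (∇ × F)_y = ∂F_x/∂z - ∂F_z/∂x = 0,
    (∇ × F)_z = ∂F_y/∂x - ∂F_x/∂y = 24x^2 + 24y^2 + 16.

On z = 2, (curl F)_z = 24x^2 + 24y^2 + 16.

Convert to polar (x = r cos θ, y = r sin θ, dA = r dr dθ); the integrand becomes 24r^2 + 16, so

    ∬_D (curl F)_z dA = ∫_0^{2π} ∫_0^{2} (24r^2 + 16) · r dr dθ.

Inner (r from 0 to 2): 128.
Outer (θ from 0 to 2π): 256π.

Therefore ∮_C F · dr = 256π.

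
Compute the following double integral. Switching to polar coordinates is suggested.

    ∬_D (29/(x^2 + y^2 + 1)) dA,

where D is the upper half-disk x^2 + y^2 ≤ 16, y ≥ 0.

The region D is 0 ≤ r ≤ 4, 0 ≤ θ ≤ π in polar coordinates, where x = r cos(θ), y = r sin(θ), and dA = r dr dθ.

Under the substitution, the integrand becomes 29/(r^2 + 1), so

    ∬_D (29/(x^2 + y^2 + 1)) dA = ∫_{0}^{π} ∫_{0}^{4} (29/(r^2 + 1)) · r dr dθ.

Inner integral (in r): ∫_{0}^{4} (29/(r^2 + 1)) · r dr = 29log(17)/2.

Outer integral (in θ): ∫_{0}^{π} (29log(17)/2) dθ = 29π log(17)/2.

Therefore ∬_D (29/(x^2 + y^2 + 1)) dA = 29π log(17)/2.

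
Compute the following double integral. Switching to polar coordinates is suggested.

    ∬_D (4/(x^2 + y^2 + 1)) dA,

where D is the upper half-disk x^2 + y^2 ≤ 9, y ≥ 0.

The region D is 0 ≤ r ≤ 3, 0 ≤ θ ≤ π in polar coordinates, where x = r cos(θ), y = r sin(θ), and dA = r dr dθ.

Under the substitution, the integrand becomes 4/(r^2 + 1), so

    ∬_D (4/(x^2 + y^2 + 1)) dA = ∫_{0}^{π} ∫_{0}^{3} (4/(r^2 + 1)) · r dr dθ.

Inner integral (in r): ∫_{0}^{3} (4/(r^2 + 1)) · r dr = log(100).

Outer integral (in θ): ∫_{0}^{π} (log(100)) dθ = log(100^π).

Therefore ∬_D (4/(x^2 + y^2 + 1)) dA = log(100^π).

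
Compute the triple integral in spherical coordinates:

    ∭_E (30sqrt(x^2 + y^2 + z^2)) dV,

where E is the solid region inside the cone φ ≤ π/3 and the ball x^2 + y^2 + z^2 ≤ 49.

In spherical coordinates, x = ρ sin(φ) cos(θ), y = ρ sin(φ) sin(θ), z = ρ cos(φ), and dV = ρ^2 sin(φ) dρ dφ dθ.

The integrand becomes 30ρ, so

    ∭_E (30sqrt(x^2 + y^2 + z^2)) dV = ∫_{0}^{2π} ∫_{0}^{π/3} ∫_{0}^{7} (30ρ) · ρ^2 sin(φ) dρ dφ dθ.

Inner (ρ): 36015sin(φ)/2.
Middle (φ): 36015/4.
Outer (θ): 36015π/2.

Therefore the triple integral equals 36015π/2.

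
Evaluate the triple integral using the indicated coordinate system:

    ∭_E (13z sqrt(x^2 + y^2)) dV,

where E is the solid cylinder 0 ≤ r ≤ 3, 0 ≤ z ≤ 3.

In cylindrical coordinates, x = r cos(θ), y = r sin(θ), z = z, and dV = r dr dθ dz.

The integrand becomes 13r z, so

    ∭_E (13z sqrt(x^2 + y^2)) dV = ∫_{0}^{2π} ∫_{0}^{3} ∫_{0}^{3} (13r z) · r dz dr dθ.

Inner (z): 117r^2/2.
Middle (r from 0 to 3): 1053/2.
Outer (θ): 1053π.

Therefore the triple integral equals 1053π.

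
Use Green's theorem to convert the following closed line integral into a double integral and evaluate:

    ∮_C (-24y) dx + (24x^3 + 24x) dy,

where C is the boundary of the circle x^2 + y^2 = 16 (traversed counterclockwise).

Green's theorem converts the closed line integral into a double integral over the enclosed region D:

    ∮_C P dx + Q dy = ∬_D (∂Q/∂x - ∂P/∂y) dA.

Here P = -24y, Q = 24x^3 + 24x, so

    ∂Q/∂x = 72x^2 + 24,    ∂P/∂y = -24,
    ∂Q/∂x - ∂P/∂y = 72x^2 + 48.

D is the region x^2 + y^2 ≤ 16. Evaluating the double integral:

In polar coordinates (x = r cos θ, y = r sin θ, dA = r dr dθ) the integrand becomes 72r^2cos(θ)^2 + 48, so

    ∬_D (72x^2 + 48) dA = ∫_0^{2π} ∫_0^{4} (72r^2cos(θ)^2 + 48) · r dr dθ.

Inner (r from 0 to 4): 4608cos(θ)^2 + 384.
Outer (θ from 0 to 2π): 5376π.

Therefore ∮_C P dx + Q dy = 5376π.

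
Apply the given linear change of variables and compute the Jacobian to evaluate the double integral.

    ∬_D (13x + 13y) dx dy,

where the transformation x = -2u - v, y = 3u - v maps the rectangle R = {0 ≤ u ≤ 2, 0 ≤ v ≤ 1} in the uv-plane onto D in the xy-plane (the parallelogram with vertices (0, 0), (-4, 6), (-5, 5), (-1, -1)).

Compute the Jacobian determinant of (x, y) with respect to (u, v):

    ∂(x,y)/∂(u,v) = | -2  -1 | = (-2)(-1) - (-1)(3) = 5.
                   | 3  -1 |

Its absolute value is |J| = 5 (the area scaling factor).

Substituting x = -2u - v, y = 3u - v into the integrand,

    13x + 13y → 13u - 26v,

so the integral becomes

    ∬_R (13u - 26v) · |J| du dv = ∫_0^2 ∫_0^1 (65u - 130v) dv du.

Inner (v): 65u - 65.
Outer (u): 0.

Therefore ∬_D (13x + 13y) dx dy = 0.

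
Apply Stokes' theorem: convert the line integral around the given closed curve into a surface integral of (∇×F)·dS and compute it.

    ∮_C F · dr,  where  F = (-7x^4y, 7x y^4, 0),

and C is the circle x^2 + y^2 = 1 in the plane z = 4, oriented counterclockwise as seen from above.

Let S be the flat disk x^2 + y^2 ≤ 1 in the plane z = 4, with upward unit normal n̂ = ẑ. By Stokes' theorem,

    ∮_C F · dr = ∬_S (∇ × F) · n̂ dS = ∬_D (curl F)_z dA,

where D is the disk x^2 + y^2 ≤ 1.

Compute the curl of F = (-7x^4y, 7x y^4, 0):
    (∇ × F)_x = ∂F_z/∂y - ∂F_y/∂z = 0,
    (∇ × F)_y = ∂F_x/∂z - ∂F_z/∂x = 0,
    (∇ × F)_z = ∂F_y/∂x - ∂F_x/∂y = 7x^4 + 7y^4.

On z = 4, (curl F)_z = 7x^4 + 7y^4.

Convert to polar (x = r cos θ, y = r sin θ, dA = r dr dθ); the integrand becomes 7r^4(sin(θ)^4 + cos(θ)^4), so

    ∬_D (curl F)_z dA = ∫_0^{2π} ∫_0^{1} (7r^4(sin(θ)^4 + cos(θ)^4)) · r dr dθ.

Inner (r from 0 to 1): 7sin(θ)^4/6 + 7cos(θ)^4/6.
Outer (θ from 0 to 2π): 7π/4.

Therefore ∮_C F · dr = 7π/4.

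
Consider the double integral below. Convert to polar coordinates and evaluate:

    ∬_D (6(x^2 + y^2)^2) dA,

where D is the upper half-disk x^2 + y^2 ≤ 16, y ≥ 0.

The region D is 0 ≤ r ≤ 4, 0 ≤ θ ≤ π in polar coordinates, where x = r cos(θ), y = r sin(θ), and dA = r dr dθ.

Under the substitution, the integrand becomes 6r^4, so

    ∬_D (6(x^2 + y^2)^2) dA = ∫_{0}^{π} ∫_{0}^{4} (6r^4) · r dr dθ.

Inner integral (in r): ∫_{0}^{4} (6r^4) · r dr = 4096.

Outer integral (in θ): ∫_{0}^{π} (4096) dθ = 4096π.

Therefore ∬_D (6(x^2 + y^2)^2) dA = 4096π.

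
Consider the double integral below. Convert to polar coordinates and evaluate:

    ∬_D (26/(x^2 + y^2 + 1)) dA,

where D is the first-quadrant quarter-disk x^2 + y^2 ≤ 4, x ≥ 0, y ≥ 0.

The region D is 0 ≤ r ≤ 2, 0 ≤ θ ≤ π/2 in polar coordinates, where x = r cos(θ), y = r sin(θ), and dA = r dr dθ.

Under the substitution, the integrand becomes 26/(r^2 + 1), so

    ∬_D (26/(x^2 + y^2 + 1)) dA = ∫_{0}^{π/2} ∫_{0}^{2} (26/(r^2 + 1)) · r dr dθ.

Inner integral (in r): ∫_{0}^{2} (26/(r^2 + 1)) · r dr = log(1220703125).

Outer integral (in θ): ∫_{0}^{π/2} (log(1220703125)) dθ = log(1220703125^(π/2)).

Therefore ∬_D (26/(x^2 + y^2 + 1)) dA = log(1220703125^(π/2)).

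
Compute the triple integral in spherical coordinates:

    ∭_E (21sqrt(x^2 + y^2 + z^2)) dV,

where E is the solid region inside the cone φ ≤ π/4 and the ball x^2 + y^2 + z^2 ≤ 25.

In spherical coordinates, x = ρ sin(φ) cos(θ), y = ρ sin(φ) sin(θ), z = ρ cos(φ), and dV = ρ^2 sin(φ) dρ dφ dθ.

The integrand becomes 21ρ, so

    ∭_E (21sqrt(x^2 + y^2 + z^2)) dV = ∫_{0}^{2π} ∫_{0}^{π/4} ∫_{0}^{5} (21ρ) · ρ^2 sin(φ) dρ dφ dθ.

Inner (ρ): 13125sin(φ)/4.
Middle (φ): 13125/4 - 13125sqrt(2)/8.
Outer (θ): 13125π (2 - sqrt(2))/4.

Therefore the triple integral equals 13125π (2 - sqrt(2))/4.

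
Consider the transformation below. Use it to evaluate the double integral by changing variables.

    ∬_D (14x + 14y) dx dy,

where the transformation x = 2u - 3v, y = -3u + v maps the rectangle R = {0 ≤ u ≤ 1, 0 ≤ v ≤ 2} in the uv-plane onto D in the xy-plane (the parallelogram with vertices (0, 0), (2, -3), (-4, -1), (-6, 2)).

Compute the Jacobian determinant of (x, y) with respect to (u, v):

    ∂(x,y)/∂(u,v) = | 2  -3 | = (2)(1) - (-3)(-3) = -7.
                   | -3  1 |

Its absolute value is |J| = 7 (the area scaling factor).

Substituting x = 2u - 3v, y = -3u + v into the integrand,

    14x + 14y → -14u - 28v,

so the integral becomes

    ∬_R (-14u - 28v) · |J| du dv = ∫_0^1 ∫_0^2 (-98u - 196v) dv du.

Inner (v): -196u - 392.
Outer (u): -490.

Therefore ∬_D (14x + 14y) dx dy = -490.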